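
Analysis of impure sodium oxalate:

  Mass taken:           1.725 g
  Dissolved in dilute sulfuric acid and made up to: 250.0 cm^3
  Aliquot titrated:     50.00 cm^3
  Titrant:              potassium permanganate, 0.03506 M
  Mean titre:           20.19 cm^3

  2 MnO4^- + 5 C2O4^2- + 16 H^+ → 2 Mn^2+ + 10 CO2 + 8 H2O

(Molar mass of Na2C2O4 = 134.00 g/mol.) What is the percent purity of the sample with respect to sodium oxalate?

68.73 %

n(KMnO4) per titration = 0.02019 × 0.03506 = 7.079 × 10^-4 mol
From the 5:2 ratio, n(Na2C2O4) in each aliquot = 5/2 × 7.079 × 10^-4 = 1.770 × 10^-3 mol
n(Na2C2O4) in the whole flask = 1.770 × 10^-3 × 250.0/50.00 = 8.848 × 10^-3 mol
mass of Na2C2O4 = 8.848 × 10^-3 × 134.00 = 1.186 g
% Na2C2O4 = 1.186 / 1.725 × 100 = 68.73 %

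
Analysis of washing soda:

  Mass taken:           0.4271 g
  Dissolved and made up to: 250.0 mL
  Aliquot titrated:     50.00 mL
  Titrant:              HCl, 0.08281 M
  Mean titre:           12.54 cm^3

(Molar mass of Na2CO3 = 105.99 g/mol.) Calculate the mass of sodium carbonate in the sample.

Na2CO3 + 2 HCl → 2 NaCl + H2O + CO2
n(HCl) per titration = 0.01254 × 0.08281 = 1.038 × 10^-3 mol
From the 1:2 ratio, n(Na2CO3) in each aliquot = 1/2 × 1.038 × 10^-3 = 5.192 × 10^-4 mol
n(Na2CO3) in the whole flask = 5.192 × 10^-4 × 250.0/50.00 = 2.596 × 10^-3 mol
mass of Na2CO3 = 2.596 × 10^-3 × 105.99 = 0.2752 g

0.2752 g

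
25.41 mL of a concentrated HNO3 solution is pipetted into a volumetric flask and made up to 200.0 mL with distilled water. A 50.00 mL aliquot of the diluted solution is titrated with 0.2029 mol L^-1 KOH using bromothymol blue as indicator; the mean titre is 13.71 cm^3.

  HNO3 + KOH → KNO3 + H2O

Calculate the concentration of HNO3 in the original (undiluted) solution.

n(KOH) = 0.01371 × 0.2029 = 2.782 × 10^-3 mol
n(HNO3) in the aliquot = 2.782 × 10^-3 mol (1:1 ratio)
[HNO3]_dilute = 2.782 × 10^-3 / 0.05000 = 0.05564 mol/L
Dilution factor = 200.0 / 25.41 = 7.871
[HNO3]_stock = 0.05564 × 7.871 = 0.4379 mol/L

0.4379 mol/L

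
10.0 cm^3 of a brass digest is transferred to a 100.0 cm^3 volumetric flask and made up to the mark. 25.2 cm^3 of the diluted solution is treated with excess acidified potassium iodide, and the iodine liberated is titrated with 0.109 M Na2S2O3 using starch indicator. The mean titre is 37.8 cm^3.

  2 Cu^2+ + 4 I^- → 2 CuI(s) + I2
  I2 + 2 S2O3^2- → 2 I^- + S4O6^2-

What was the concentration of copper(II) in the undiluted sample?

1.63 M

n(S2O3^2-) = 0.0378 × 0.109 = 4.12 × 10^-3 mol
n(I2) = n(S2O3^2-)/2 = 2.06 × 10^-3 mol
From the 2:1 ratio, n(Cu2+) in the aliquot = 2/1 × 2.06 × 10^-3 = 4.12 × 10^-3 mol
[Cu2+]_dilute = 4.12 × 10^-3 / 0.0252 = 0.163 mol/L
[Cu2+]_original = 0.163 × 100.0/10.0 = 1.63 mol/L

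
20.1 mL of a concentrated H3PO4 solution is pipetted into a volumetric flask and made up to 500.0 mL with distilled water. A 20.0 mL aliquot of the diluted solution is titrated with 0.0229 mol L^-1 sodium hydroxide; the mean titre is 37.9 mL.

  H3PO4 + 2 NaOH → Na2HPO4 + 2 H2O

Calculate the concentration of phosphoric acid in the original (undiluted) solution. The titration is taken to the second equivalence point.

0.540 mol/L

n(NaOH) = 0.0379 × 0.0229 = 8.68 × 10^-4 mol
From the 1:2 ratio, n(H3PO4) in the aliquot = 1/2 × 8.68 × 10^-4 = 4.34 × 10^-4 mol
[H3PO4]_dilute = 4.34 × 10^-4 / 0.0200 = 0.0217 mol/L
Dilution factor = 500.0 / 20.1 = 24.88
[H3PO4]_stock = 0.0217 × 24.88 = 0.540 mol/L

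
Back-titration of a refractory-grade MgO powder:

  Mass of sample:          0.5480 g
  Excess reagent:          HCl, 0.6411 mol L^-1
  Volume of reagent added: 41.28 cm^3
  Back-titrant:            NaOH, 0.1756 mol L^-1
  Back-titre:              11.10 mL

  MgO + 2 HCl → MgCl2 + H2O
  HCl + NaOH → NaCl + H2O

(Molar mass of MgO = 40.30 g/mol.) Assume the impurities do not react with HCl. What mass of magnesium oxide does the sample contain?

n(HCl) added = 0.04128 × 0.6411 = 0.02646 mol
n(NaOH) used in back-titration = 0.01110 × 0.1756 = 1.949 × 10^-3 mol
n(HCl) left over = 1.949 × 10^-3 mol (1:1 ratio)
n(HCl) consumed by analyte = 0.02646 − 1.949 × 10^-3 = 0.02452 mol
From the 1:2 ratio, n(MgO) = 1/2 × 0.02452 = 0.01226 mol
mass of MgO = 0.01226 × 40.30 = 0.4940 g

0.4940 g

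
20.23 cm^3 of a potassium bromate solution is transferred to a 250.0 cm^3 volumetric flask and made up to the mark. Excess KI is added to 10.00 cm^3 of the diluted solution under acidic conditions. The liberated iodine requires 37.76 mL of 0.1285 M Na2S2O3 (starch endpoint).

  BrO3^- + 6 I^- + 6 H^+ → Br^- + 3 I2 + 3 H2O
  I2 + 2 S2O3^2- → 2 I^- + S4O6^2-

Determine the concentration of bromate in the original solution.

n(S2O3^2-) = 0.03776 × 0.1285 = 4.852 × 10^-3 mol
n(I2) = n(S2O3^2-)/2 = 2.426 × 10^-3 mol
From the 1:3 ratio, n(BrO3^-) in the aliquot = 1/3 × 2.426 × 10^-3 = 8.087 × 10^-4 mol
[BrO3^-]_dilute = 8.087 × 10^-4 / 0.01000 = 0.08087 mol/L
[BrO3^-]_original = 0.08087 × 250.0/20.23 = 0.9994 mol/L

0.9994 M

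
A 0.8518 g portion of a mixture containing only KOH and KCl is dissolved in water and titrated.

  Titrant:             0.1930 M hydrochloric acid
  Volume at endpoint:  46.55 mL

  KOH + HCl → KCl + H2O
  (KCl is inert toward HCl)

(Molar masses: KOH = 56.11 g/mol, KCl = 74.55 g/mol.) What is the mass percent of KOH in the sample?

59.18 %

n(HCl) = 0.04655 × 0.1930 = 8.984 × 10^-3 mol
Let x = n(KOH), y = n(KCl).
Titrant: 1x = 8.984 × 10^-3;  mass: 56.11x + 74.55y = 0.8518
Solving, x = 8.984 × 10^-3 mol, y = 4.664 × 10^-3 mol
mass of KOH = 8.984 × 10^-3 × 56.11 = 0.5041 g
% KOH = 0.5041 / 0.8518 × 100 = 59.18 %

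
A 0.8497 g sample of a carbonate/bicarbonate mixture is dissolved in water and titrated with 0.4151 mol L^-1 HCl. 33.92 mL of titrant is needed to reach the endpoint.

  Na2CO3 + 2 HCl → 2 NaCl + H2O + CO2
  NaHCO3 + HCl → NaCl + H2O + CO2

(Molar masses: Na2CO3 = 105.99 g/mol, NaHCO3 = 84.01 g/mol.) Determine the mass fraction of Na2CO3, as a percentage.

67.00 %

n(HCl) = 0.03392 × 0.4151 = 0.01408 mol
Let x = n(Na2CO3), y = n(NaHCO3).
Titrant: 2x + 1y = 0.01408;  mass: 105.99x + 84.01y = 0.8497
Solving, x = 5.371 × 10^-3 mol, y = 3.338 × 10^-3 mol
mass of Na2CO3 = 5.371 × 10^-3 × 105.99 = 0.5693 g
% Na2CO3 = 0.5693 / 0.8497 × 100 = 67.00 %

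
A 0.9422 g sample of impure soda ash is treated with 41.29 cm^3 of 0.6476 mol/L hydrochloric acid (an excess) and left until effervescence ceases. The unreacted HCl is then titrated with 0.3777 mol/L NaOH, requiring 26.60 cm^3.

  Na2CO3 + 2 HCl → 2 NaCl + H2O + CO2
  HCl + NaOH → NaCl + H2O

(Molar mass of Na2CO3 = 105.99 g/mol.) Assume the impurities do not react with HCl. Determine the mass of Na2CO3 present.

0.8846 g

n(HCl) added = 0.04129 × 0.6476 = 0.02674 mol
n(NaOH) used in back-titration = 0.02660 × 0.3777 = 0.01005 mol
n(HCl) left over = 0.01005 mol (1:1 ratio)
n(HCl) consumed by analyte = 0.02674 − 0.01005 = 0.01669 mol
From the 1:2 ratio, n(Na2CO3) = 1/2 × 0.01669 = 8.346 × 10^-3 mol
mass of Na2CO3 = 8.346 × 10^-3 × 105.99 = 0.8846 g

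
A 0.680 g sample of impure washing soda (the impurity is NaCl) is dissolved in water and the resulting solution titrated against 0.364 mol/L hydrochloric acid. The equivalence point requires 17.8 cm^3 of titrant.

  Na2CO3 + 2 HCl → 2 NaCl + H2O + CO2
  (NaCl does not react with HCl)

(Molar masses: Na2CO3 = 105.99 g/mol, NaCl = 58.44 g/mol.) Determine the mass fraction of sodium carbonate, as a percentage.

50.5 %

n(HCl) = 0.0178 × 0.364 = 6.48 × 10^-3 mol
Let x = n(Na2CO3), y = n(NaCl).
Titrant: 2x = 6.48 × 10^-3;  mass: 105.99x + 58.44y = 0.680
Solving, x = 3.24 × 10^-3 mol, y = 5.76 × 10^-3 mol
mass of Na2CO3 = 3.24 × 10^-3 × 105.99 = 0.343 g
% Na2CO3 = 0.343 / 0.680 × 100 = 50.5 %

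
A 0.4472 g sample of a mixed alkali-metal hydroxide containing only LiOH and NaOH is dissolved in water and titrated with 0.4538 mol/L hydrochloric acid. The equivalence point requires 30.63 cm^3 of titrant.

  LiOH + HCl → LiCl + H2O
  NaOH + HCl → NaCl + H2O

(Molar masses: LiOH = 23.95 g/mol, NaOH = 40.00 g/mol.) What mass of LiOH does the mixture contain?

0.1623 g

n(HCl) = 0.03063 × 0.4538 = 0.01390 mol
Let x = n(LiOH), y = n(NaOH).
Titrant: 1x + 1y = 0.01390;  mass: 23.95x + 40.00y = 0.4472
Solving, x = 6.779 × 10^-3 mol, y = 7.121 × 10^-3 mol
mass of LiOH = 6.779 × 10^-3 × 23.95 = 0.1623 g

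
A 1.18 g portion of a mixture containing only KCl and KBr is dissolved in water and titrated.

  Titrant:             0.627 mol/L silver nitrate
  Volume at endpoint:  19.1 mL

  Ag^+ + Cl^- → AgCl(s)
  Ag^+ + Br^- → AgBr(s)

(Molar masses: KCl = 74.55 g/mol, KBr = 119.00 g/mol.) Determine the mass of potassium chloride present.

n(AgNO3) = 0.0191 × 0.627 = 0.0120 mol
Let x = n(KCl), y = n(KBr).
Titrant: 1x + 1y = 0.0120;  mass: 74.55x + 119.00y = 1.18
Solving, x = 5.51 × 10^-3 mol, y = 6.46 × 10^-3 mol
mass of KCl = 5.51 × 10^-3 × 74.55 = 0.411 g

0.411 g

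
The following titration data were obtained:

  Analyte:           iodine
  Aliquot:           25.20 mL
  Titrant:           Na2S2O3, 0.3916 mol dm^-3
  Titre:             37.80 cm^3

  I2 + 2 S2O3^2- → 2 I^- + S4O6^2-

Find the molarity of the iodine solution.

0.2937 mol/L

n(Na2S2O3) = 0.03780 L × 0.3916 mol/L = 0.01480 mol
From the 1:2 mole ratio, n(I2) = 1/2 × 0.01480 = 7.401 × 10^-3 mol
[I2] = 7.401 × 10^-3 mol / 0.02520 L = 0.2937 mol/L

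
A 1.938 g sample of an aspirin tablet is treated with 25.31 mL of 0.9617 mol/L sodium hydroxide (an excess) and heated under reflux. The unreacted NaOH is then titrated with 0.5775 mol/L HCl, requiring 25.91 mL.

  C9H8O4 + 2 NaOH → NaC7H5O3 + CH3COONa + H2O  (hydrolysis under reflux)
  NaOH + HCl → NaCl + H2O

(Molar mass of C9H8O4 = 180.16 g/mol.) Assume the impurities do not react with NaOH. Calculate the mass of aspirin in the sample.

0.8447 g

n(NaOH) added = 0.02531 × 0.9617 = 0.02434 mol
n(HCl) used in back-titration = 0.02591 × 0.5775 = 0.01496 mol
n(NaOH) left over = 0.01496 mol (1:1 ratio)
n(NaOH) consumed by analyte = 0.02434 − 0.01496 = 9.378 × 10^-3 mol
From the 1:2 ratio, n(C9H8O4) = 1/2 × 9.378 × 10^-3 = 4.689 × 10^-3 mol
mass of C9H8O4 = 4.689 × 10^-3 × 180.16 = 0.8447 g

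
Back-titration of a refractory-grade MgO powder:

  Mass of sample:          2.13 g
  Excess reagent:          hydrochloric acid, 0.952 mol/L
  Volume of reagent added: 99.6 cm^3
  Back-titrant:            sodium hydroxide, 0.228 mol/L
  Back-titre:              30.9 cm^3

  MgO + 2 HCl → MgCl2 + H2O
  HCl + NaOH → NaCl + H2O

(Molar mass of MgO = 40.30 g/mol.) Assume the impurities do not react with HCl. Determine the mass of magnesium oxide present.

1.77 g

n(HCl) added = 0.0996 × 0.952 = 0.0948 mol
n(NaOH) used in back-titration = 0.0309 × 0.228 = 7.05 × 10^-3 mol
n(HCl) left over = 7.05 × 10^-3 mol (1:1 ratio)
n(HCl) consumed by analyte = 0.0948 − 7.05 × 10^-3 = 0.0878 mol
From the 1:2 ratio, n(MgO) = 1/2 × 0.0878 = 0.0439 mol
mass of MgO = 0.0439 × 40.30 = 1.77 g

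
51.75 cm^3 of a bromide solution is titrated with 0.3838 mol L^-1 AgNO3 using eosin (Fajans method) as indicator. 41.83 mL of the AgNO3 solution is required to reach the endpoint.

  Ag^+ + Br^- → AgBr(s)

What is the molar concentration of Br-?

n(AgNO3) = 0.04183 L × 0.3838 mol/L = 0.01605 mol
n(Br-) = 0.01605 mol (1:1 mole ratio)
[Br-] = 0.01605 mol / 0.05175 L = 0.3102 mol/L

0.3102 mol/L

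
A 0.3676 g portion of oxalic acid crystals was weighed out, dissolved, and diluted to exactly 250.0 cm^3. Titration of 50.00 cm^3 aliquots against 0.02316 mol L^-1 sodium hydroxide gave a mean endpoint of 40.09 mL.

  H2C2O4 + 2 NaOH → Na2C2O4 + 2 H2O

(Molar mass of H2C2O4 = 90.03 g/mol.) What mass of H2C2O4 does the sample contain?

n(NaOH) per titration = 0.04009 × 0.02316 = 9.285 × 10^-4 mol
From the 1:2 ratio, n(H2C2O4) in each aliquot = 1/2 × 9.285 × 10^-4 = 4.642 × 10^-4 mol
n(H2C2O4) in the whole flask = 4.642 × 10^-4 × 250.0/50.00 = 2.321 × 10^-3 mol
mass of H2C2O4 = 2.321 × 10^-3 × 90.03 = 0.2090 g

0.2090 g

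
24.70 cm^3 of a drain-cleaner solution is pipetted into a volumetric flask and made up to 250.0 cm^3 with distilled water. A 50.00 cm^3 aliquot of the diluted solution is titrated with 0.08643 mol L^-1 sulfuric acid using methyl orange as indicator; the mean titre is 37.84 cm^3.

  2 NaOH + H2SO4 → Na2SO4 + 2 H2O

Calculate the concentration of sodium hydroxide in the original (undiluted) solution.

n(H2SO4) = 0.03784 × 0.08643 = 3.271 × 10^-3 mol
From the 2:1 ratio, n(NaOH) in the aliquot = 2/1 × 3.271 × 10^-3 = 6.541 × 10^-3 mol
[NaOH]_dilute = 6.541 × 10^-3 / 0.05000 = 0.1308 mol/L
Dilution factor = 250.0 / 24.70 = 10.12
[NaOH]_stock = 0.1308 × 10.12 = 1.324 mol/L

1.324 mol/L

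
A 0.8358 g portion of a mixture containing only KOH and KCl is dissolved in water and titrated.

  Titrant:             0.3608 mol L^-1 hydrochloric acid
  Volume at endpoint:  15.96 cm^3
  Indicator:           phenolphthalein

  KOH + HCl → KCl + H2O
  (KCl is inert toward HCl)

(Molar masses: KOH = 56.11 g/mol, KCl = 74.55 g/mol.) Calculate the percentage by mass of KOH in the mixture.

38.66 %

n(HCl) = 0.01596 × 0.3608 = 5.758 × 10^-3 mol
Let x = n(KOH), y = n(KCl).
Titrant: 1x = 5.758 × 10^-3;  mass: 56.11x + 74.55y = 0.8358
Solving, x = 5.758 × 10^-3 mol, y = 6.877 × 10^-3 mol
mass of KOH = 5.758 × 10^-3 × 56.11 = 0.3231 g
% KOH = 0.3231 / 0.8358 × 100 = 38.66 %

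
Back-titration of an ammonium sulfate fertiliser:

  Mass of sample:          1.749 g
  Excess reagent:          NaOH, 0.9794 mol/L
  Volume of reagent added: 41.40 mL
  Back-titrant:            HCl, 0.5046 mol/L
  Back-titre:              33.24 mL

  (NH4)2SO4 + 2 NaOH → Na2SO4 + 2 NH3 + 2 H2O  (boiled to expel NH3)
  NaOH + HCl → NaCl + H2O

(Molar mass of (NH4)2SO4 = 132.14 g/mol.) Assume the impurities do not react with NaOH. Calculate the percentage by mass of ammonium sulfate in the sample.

89.81 %

n(NaOH) added = 0.04140 × 0.9794 = 0.04055 mol
n(HCl) used in back-titration = 0.03324 × 0.5046 = 0.01677 mol
n(NaOH) left over = 0.01677 mol (1:1 ratio)
n(NaOH) consumed by analyte = 0.04055 − 0.01677 = 0.02377 mol
From the 1:2 ratio, n((NH4)2SO4) = 1/2 × 0.02377 = 0.01189 mol
mass of (NH4)2SO4 = 0.01189 × 132.14 = 1.571 g
% (NH4)2SO4 = 1.571 / 1.749 × 100 = 89.81 %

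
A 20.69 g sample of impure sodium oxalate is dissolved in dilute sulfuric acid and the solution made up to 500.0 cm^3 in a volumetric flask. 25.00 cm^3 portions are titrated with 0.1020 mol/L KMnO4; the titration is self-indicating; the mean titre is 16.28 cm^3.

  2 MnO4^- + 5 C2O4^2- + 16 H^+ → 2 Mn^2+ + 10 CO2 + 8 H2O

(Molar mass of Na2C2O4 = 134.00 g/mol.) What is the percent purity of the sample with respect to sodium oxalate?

53.77 %

n(KMnO4) per titration = 0.01628 × 0.1020 = 1.661 × 10^-3 mol
From the 5:2 ratio, n(Na2C2O4) in each aliquot = 5/2 × 1.661 × 10^-3 = 4.151 × 10^-3 mol
n(Na2C2O4) in the whole flask = 4.151 × 10^-3 × 500.0/25.00 = 0.08303 mol
mass of Na2C2O4 = 0.08303 × 134.00 = 11.13 g
% Na2C2O4 = 11.13 / 20.69 × 100 = 53.77 %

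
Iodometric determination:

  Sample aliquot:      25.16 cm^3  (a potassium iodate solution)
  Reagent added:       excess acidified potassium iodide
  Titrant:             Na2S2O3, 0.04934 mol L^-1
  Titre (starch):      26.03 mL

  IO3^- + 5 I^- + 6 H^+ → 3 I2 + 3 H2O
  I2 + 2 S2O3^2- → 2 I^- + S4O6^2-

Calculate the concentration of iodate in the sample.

0.008508 mol/L

n(S2O3^2-) = 0.02603 × 0.04934 = 1.284 × 10^-3 mol
n(I2) = n(S2O3^2-)/2 = 6.422 × 10^-4 mol
From the 1:3 ratio, n(IO3^-) in the aliquot = 1/3 × 6.422 × 10^-4 = 2.141 × 10^-4 mol
[IO3^-] = 2.141 × 10^-4 / 0.02516 = 0.008508 mol/L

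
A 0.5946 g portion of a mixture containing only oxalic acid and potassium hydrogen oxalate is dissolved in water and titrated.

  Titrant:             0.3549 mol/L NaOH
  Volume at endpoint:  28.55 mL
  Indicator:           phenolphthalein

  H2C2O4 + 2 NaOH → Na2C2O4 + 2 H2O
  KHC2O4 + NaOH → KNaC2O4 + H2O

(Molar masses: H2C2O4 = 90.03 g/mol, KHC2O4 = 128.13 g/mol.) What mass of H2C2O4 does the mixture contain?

0.3811 g

n(NaOH) = 0.02855 × 0.3549 = 0.01013 mol
Let x = n(H2C2O4), y = n(KHC2O4).
Titrant: 2x + 1y = 0.01013;  mass: 90.03x + 128.13y = 0.5946
Solving, x = 4.233 × 10^-3 mol, y = 1.666 × 10^-3 mol
mass of H2C2O4 = 4.233 × 10^-3 × 90.03 = 0.3811 g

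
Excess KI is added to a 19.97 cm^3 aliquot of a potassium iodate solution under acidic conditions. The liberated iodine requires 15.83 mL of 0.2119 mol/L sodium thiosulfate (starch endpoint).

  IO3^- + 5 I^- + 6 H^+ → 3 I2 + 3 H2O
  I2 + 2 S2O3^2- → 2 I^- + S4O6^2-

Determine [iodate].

n(S2O3^2-) = 0.01583 × 0.2119 = 3.354 × 10^-3 mol
n(I2) = n(S2O3^2-)/2 = 1.677 × 10^-3 mol
From the 1:3 ratio, n(IO3^-) in the aliquot = 1/3 × 1.677 × 10^-3 = 5.591 × 10^-4 mol
[IO3^-] = 5.591 × 10^-4 / 0.01997 = 0.02800 mol/L

0.02800 mol/L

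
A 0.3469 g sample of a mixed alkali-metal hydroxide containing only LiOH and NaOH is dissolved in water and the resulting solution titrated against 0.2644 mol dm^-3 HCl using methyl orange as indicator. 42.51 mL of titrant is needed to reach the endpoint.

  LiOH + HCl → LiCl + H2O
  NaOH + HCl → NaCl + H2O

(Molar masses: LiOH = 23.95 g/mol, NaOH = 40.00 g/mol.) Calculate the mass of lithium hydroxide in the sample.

0.1532 g

n(HCl) = 0.04251 × 0.2644 = 0.01124 mol
Let x = n(LiOH), y = n(NaOH).
Titrant: 1x + 1y = 0.01124;  mass: 23.95x + 40.00y = 0.3469
Solving, x = 6.398 × 10^-3 mol, y = 4.842 × 10^-3 mol
mass of LiOH = 6.398 × 10^-3 × 23.95 = 0.1532 g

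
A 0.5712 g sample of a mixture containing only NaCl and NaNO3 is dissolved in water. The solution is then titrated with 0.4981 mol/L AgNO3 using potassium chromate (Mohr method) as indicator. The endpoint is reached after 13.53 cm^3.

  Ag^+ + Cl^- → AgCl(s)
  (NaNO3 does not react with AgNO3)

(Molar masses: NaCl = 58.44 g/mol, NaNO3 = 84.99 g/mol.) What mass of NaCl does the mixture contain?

0.3938 g

n(AgNO3) = 0.01353 × 0.4981 = 6.739 × 10^-3 mol
Let x = n(NaCl), y = n(NaNO3).
Titrant: 1x = 6.739 × 10^-3;  mass: 58.44x + 84.99y = 0.5712
Solving, x = 6.739 × 10^-3 mol, y = 2.087 × 10^-3 mol
mass of NaCl = 6.739 × 10^-3 × 58.44 = 0.3938 g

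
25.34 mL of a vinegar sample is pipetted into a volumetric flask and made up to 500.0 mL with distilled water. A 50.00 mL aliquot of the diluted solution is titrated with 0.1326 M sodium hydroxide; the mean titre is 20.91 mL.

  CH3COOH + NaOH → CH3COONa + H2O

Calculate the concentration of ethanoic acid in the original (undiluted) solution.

n(NaOH) = 0.02091 × 0.1326 = 2.773 × 10^-3 mol
n(CH3COOH) in the aliquot = 2.773 × 10^-3 mol (1:1 ratio)
[CH3COOH]_dilute = 2.773 × 10^-3 / 0.05000 = 0.05545 mol/L
Dilution factor = 500.0 / 25.34 = 19.73
[CH3COOH]_stock = 0.05545 × 19.73 = 1.094 mol/L

1.094 M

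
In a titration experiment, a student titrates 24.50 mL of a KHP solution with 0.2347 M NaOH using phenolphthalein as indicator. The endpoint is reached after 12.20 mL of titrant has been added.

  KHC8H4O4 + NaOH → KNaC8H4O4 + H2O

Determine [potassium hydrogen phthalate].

0.1169 M

n(NaOH) = 0.01220 L × 0.2347 mol/L = 2.863 × 10^-3 mol
n(KHC8H4O4) = 2.863 × 10^-3 mol (1:1 mole ratio)
[KHC8H4O4] = 2.863 × 10^-3 mol / 0.02450 L = 0.1169 mol/L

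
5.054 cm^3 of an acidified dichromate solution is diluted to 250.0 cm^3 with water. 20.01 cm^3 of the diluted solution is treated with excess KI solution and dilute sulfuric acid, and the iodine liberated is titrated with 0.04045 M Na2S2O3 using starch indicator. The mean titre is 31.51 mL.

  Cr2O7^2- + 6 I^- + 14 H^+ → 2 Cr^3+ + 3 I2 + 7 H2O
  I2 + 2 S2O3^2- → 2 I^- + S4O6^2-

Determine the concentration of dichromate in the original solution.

0.5251 M

n(S2O3^2-) = 0.03151 × 0.04045 = 1.275 × 10^-3 mol
n(I2) = n(S2O3^2-)/2 = 6.373 × 10^-4 mol
From the 1:3 ratio, n(Cr2O7^2-) in the aliquot = 1/3 × 6.373 × 10^-4 = 2.124 × 10^-4 mol
[Cr2O7^2-]_dilute = 2.124 × 10^-4 / 0.02001 = 0.01062 mol/L
[Cr2O7^2-]_original = 0.01062 × 250.0/5.054 = 0.5251 mol/L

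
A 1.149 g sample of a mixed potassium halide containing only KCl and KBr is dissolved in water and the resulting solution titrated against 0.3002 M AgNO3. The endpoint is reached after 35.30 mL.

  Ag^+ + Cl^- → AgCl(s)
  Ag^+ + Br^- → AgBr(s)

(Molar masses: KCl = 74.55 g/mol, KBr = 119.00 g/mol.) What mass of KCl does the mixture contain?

0.1879 g

n(AgNO3) = 0.03530 × 0.3002 = 0.01060 mol
Let x = n(KCl), y = n(KBr).
Titrant: 1x + 1y = 0.01060;  mass: 74.55x + 119.00y = 1.149
Solving, x = 2.521 × 10^-3 mol, y = 8.076 × 10^-3 mol
mass of KCl = 2.521 × 10^-3 × 74.55 = 0.1879 g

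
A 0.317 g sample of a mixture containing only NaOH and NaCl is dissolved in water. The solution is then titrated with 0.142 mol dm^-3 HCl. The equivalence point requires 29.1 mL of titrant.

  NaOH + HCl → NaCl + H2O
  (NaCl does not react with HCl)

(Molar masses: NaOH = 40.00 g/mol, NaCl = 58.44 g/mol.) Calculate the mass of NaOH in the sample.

n(HCl) = 0.0291 × 0.142 = 4.13 × 10^-3 mol
Let x = n(NaOH), y = n(NaCl).
Titrant: 1x = 4.13 × 10^-3;  mass: 40.00x + 58.44y = 0.317
Solving, x = 4.13 × 10^-3 mol, y = 2.60 × 10^-3 mol
mass of NaOH = 4.13 × 10^-3 × 40.00 = 0.165 g

0.165 g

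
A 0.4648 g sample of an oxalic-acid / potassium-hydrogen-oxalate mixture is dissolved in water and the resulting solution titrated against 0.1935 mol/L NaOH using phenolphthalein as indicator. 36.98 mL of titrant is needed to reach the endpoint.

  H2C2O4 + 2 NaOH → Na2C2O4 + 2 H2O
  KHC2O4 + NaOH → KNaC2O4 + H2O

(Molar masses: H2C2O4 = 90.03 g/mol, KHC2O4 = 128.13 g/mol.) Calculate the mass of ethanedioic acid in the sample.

0.2448 g

n(NaOH) = 0.03698 × 0.1935 = 7.156 × 10^-3 mol
Let x = n(H2C2O4), y = n(KHC2O4).
Titrant: 2x + 1y = 7.156 × 10^-3;  mass: 90.03x + 128.13y = 0.4648
Solving, x = 2.719 × 10^-3 mol, y = 1.717 × 10^-3 mol
mass of H2C2O4 = 2.719 × 10^-3 × 90.03 = 0.2448 g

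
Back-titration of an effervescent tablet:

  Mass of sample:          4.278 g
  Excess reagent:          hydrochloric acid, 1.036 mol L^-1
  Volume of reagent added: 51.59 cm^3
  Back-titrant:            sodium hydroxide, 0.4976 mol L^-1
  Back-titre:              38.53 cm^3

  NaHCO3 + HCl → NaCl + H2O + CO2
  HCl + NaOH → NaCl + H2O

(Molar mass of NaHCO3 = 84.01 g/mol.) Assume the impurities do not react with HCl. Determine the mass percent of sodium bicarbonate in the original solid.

n(HCl) added = 0.05159 × 1.036 = 0.05345 mol
n(NaOH) used in back-titration = 0.03853 × 0.4976 = 0.01917 mol
n(HCl) left over = 0.01917 mol (1:1 ratio)
n(HCl) consumed by analyte = 0.05345 − 0.01917 = 0.03427 mol
n(NaHCO3) = 0.03427 mol (1:1 ratio)
mass of NaHCO3 = 0.03427 × 84.01 = 2.879 g
% NaHCO3 = 2.879 / 4.278 × 100 = 67.31 %

67.31 %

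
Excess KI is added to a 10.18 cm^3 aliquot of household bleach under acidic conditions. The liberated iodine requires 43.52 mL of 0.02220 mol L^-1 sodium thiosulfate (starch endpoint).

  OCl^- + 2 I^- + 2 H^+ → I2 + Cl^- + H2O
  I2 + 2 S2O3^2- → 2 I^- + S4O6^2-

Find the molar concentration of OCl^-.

0.04745 mol/L

n(S2O3^2-) = 0.04352 × 0.02220 = 9.661 × 10^-4 mol
n(I2) = n(S2O3^2-)/2 = 4.831 × 10^-4 mol
n(OCl^-) in the aliquot = 4.831 × 10^-4 mol (1:1 ratio)
[OCl^-] = 4.831 × 10^-4 / 0.01018 = 0.04745 mol/L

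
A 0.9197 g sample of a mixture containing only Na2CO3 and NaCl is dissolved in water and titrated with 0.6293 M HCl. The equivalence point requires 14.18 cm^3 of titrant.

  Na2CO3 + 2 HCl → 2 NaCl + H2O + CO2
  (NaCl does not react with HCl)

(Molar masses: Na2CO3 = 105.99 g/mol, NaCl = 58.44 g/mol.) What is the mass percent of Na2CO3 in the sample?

n(HCl) = 0.01418 × 0.6293 = 8.923 × 10^-3 mol
Let x = n(Na2CO3), y = n(NaCl).
Titrant: 2x = 8.923 × 10^-3;  mass: 105.99x + 58.44y = 0.9197
Solving, x = 4.462 × 10^-3 mol, y = 7.645 × 10^-3 mol
mass of Na2CO3 = 4.462 × 10^-3 × 105.99 = 0.4729 g
% Na2CO3 = 0.4729 / 0.9197 × 100 = 51.42 %

51.42 %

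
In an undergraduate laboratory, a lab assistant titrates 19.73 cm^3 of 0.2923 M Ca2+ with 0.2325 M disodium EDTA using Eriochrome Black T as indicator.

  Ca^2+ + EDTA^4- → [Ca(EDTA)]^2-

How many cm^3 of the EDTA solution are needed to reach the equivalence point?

n(Ca2+) = 0.01973 L × 0.2923 mol/L = 5.767 × 10^-3 mol
n(EDTA) = 5.767 × 10^-3 mol (1:1 stoichiometry)
V(EDTA) = 5.767 × 10^-3 mol / 0.2325 mol/L = 0.02480 L = 24.80 mL

24.80 mL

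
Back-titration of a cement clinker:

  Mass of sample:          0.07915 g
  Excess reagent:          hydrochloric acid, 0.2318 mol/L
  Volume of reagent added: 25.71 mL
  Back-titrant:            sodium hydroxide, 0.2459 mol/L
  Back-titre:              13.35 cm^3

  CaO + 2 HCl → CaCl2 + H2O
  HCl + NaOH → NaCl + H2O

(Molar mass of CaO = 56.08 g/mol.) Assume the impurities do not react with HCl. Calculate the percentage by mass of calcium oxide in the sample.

n(HCl) added = 0.02571 × 0.2318 = 5.960 × 10^-3 mol
n(NaOH) used in back-titration = 0.01335 × 0.2459 = 3.283 × 10^-3 mol
n(HCl) left over = 3.283 × 10^-3 mol (1:1 ratio)
n(HCl) consumed by analyte = 5.960 × 10^-3 − 3.283 × 10^-3 = 2.677 × 10^-3 mol
From the 1:2 ratio, n(CaO) = 1/2 × 2.677 × 10^-3 = 1.338 × 10^-3 mol
mass of CaO = 1.338 × 10^-3 × 56.08 = 0.07506 g
% CaO = 0.07506 / 0.07915 × 100 = 94.83 %

94.83 %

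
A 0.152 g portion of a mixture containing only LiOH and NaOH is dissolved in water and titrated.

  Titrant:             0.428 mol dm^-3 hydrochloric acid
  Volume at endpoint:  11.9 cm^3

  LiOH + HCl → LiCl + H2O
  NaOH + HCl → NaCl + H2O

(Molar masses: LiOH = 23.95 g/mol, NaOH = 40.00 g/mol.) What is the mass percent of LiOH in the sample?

n(HCl) = 0.0119 × 0.428 = 5.09 × 10^-3 mol
Let x = n(LiOH), y = n(NaOH).
Titrant: 1x + 1y = 5.09 × 10^-3;  mass: 23.95x + 40.00y = 0.152
Solving, x = 3.22 × 10^-3 mol, y = 1.87 × 10^-3 mol
mass of LiOH = 3.22 × 10^-3 × 23.95 = 0.0772 g
% LiOH = 0.0772 / 0.152 × 100 = 50.8 %

50.8 %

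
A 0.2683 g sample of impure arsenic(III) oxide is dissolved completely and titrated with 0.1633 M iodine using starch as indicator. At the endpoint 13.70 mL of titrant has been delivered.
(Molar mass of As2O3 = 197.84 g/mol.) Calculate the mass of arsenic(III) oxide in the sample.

As2O3 + 2 I2 + 2 H2O → As2O5 + 4 HI
n(I2) = 0.01370 L × 0.1633 mol/L = 2.237 × 10^-3 mol
From the 1:2 ratio, n(As2O3) = 1/2 × 2.237 × 10^-3 = 1.119 × 10^-3 mol
mass of As2O3 = 1.119 × 10^-3 × 197.84 g/mol = 0.2213 g

0.2213 g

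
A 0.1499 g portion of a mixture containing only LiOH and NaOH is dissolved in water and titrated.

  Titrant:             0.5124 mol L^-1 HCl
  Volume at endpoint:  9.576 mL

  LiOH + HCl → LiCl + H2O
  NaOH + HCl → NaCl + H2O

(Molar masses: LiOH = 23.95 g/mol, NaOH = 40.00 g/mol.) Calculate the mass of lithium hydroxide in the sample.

n(HCl) = 0.009576 × 0.5124 = 4.907 × 10^-3 mol
Let x = n(LiOH), y = n(NaOH).
Titrant: 1x + 1y = 4.907 × 10^-3;  mass: 23.95x + 40.00y = 0.1499
Solving, x = 2.889 × 10^-3 mol, y = 2.018 × 10^-3 mol
mass of LiOH = 2.889 × 10^-3 × 23.95 = 0.06919 g

0.06919 g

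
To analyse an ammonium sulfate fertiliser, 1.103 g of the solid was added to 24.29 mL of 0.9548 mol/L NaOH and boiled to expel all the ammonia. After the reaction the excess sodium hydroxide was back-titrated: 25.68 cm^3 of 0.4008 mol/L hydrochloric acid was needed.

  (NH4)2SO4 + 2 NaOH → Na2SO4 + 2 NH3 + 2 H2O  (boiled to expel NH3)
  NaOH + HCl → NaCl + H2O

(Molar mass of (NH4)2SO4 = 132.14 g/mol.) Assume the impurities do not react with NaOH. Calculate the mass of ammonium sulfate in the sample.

n(NaOH) added = 0.02429 × 0.9548 = 0.02319 mol
n(HCl) used in back-titration = 0.02568 × 0.4008 = 0.01029 mol
n(NaOH) left over = 0.01029 mol (1:1 ratio)
n(NaOH) consumed by analyte = 0.02319 − 0.01029 = 0.01290 mol
From the 1:2 ratio, n((NH4)2SO4) = 1/2 × 0.01290 = 6.450 × 10^-3 mol
mass of (NH4)2SO4 = 6.450 × 10^-3 × 132.14 = 0.8523 g

0.8523 g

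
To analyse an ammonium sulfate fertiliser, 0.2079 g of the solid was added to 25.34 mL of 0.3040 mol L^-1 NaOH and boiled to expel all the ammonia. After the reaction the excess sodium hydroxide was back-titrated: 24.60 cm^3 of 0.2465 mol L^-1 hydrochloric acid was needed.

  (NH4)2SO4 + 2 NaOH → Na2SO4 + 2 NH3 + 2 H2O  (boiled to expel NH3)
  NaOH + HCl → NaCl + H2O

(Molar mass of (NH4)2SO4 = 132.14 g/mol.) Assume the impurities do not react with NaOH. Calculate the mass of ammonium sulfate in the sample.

0.1083 g

n(NaOH) added = 0.02534 × 0.3040 = 7.703 × 10^-3 mol
n(HCl) used in back-titration = 0.02460 × 0.2465 = 6.064 × 10^-3 mol
n(NaOH) left over = 6.064 × 10^-3 mol (1:1 ratio)
n(NaOH) consumed by analyte = 7.703 × 10^-3 − 6.064 × 10^-3 = 1.639 × 10^-3 mol
From the 1:2 ratio, n((NH4)2SO4) = 1/2 × 1.639 × 10^-3 = 8.197 × 10^-4 mol
mass of (NH4)2SO4 = 8.197 × 10^-4 × 132.14 = 0.1083 g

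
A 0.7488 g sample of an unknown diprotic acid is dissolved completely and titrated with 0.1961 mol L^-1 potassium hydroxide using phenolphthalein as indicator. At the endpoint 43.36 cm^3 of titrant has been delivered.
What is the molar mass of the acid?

176.1 g/mol

n(KOH) = 0.04336 L × 0.1961 mol/L = 8.503 × 10^-3 mol
From the 1:2 ratio, n(H2A) = 1/2 × 8.503 × 10^-3 = 4.251 × 10^-3 mol
M = m / n = 0.7488 g / 4.251 × 10^-3 mol = 176.1 g/mol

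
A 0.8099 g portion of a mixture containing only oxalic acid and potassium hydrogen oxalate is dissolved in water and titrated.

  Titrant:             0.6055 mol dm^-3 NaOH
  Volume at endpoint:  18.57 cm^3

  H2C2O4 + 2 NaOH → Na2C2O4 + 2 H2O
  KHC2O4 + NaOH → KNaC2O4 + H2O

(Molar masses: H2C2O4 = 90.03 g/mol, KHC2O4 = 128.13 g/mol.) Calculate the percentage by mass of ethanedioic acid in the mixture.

n(NaOH) = 0.01857 × 0.6055 = 0.01124 mol
Let x = n(H2C2O4), y = n(KHC2O4).
Titrant: 2x + 1y = 0.01124;  mass: 90.03x + 128.13y = 0.8099
Solving, x = 3.795 × 10^-3 mol, y = 3.655 × 10^-3 mol
mass of H2C2O4 = 3.795 × 10^-3 × 90.03 = 0.3416 g
% H2C2O4 = 0.3416 / 0.8099 × 100 = 42.18 %

42.18 %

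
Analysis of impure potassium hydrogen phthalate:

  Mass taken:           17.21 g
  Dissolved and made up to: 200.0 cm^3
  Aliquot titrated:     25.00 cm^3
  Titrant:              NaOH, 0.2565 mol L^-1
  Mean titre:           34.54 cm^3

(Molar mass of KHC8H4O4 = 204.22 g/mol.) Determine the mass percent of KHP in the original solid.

KHC8H4O4 + NaOH → KNaC8H4O4 + H2O
n(NaOH) per titration = 0.03454 × 0.2565 = 8.860 × 10^-3 mol
n(KHC8H4O4) in each aliquot = 8.860 × 10^-3 mol (1:1 ratio)
n(KHC8H4O4) in the whole flask = 8.860 × 10^-3 × 200.0/25.00 = 0.07088 mol
mass of KHC8H4O4 = 0.07088 × 204.22 = 14.47 g
% KHC8H4O4 = 14.47 / 17.21 × 100 = 84.10 %

84.10 %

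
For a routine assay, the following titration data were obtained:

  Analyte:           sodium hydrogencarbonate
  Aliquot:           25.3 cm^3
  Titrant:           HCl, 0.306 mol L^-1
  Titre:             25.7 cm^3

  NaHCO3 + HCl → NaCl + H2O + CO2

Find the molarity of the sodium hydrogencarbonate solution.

n(HCl) = 0.0257 L × 0.306 mol/L = 7.86 × 10^-3 mol
n(NaHCO3) = 7.86 × 10^-3 mol (1:1 mole ratio)
[NaHCO3] = 7.86 × 10^-3 mol / 0.0253 L = 0.311 mol/L

0.311 mol/L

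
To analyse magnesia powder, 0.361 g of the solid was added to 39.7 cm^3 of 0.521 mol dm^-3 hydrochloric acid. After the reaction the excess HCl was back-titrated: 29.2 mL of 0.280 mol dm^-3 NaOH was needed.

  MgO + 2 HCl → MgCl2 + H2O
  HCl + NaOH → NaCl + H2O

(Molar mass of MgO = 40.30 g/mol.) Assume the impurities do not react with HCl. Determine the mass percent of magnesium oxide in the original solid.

n(HCl) added = 0.0397 × 0.521 = 0.0207 mol
n(NaOH) used in back-titration = 0.0292 × 0.280 = 8.18 × 10^-3 mol
n(HCl) left over = 8.18 × 10^-3 mol (1:1 ratio)
n(HCl) consumed by analyte = 0.0207 − 8.18 × 10^-3 = 0.0125 mol
From the 1:2 ratio, n(MgO) = 1/2 × 0.0125 = 6.25 × 10^-3 mol
mass of MgO = 6.25 × 10^-3 × 40.30 = 0.252 g
% MgO = 0.252 / 0.361 × 100 = 69.8 %

69.8 %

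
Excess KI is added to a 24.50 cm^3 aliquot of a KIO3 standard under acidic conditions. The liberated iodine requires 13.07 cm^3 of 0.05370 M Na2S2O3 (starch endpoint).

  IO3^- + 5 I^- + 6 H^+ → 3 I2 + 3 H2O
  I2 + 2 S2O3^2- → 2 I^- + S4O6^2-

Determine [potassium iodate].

0.004775 M

n(S2O3^2-) = 0.01307 × 0.05370 = 7.019 × 10^-4 mol
n(I2) = n(S2O3^2-)/2 = 3.509 × 10^-4 mol
From the 1:3 ratio, n(IO3^-) in the aliquot = 1/3 × 3.509 × 10^-4 = 1.170 × 10^-4 mol
[IO3^-] = 1.170 × 10^-4 / 0.02450 = 0.004775 mol/L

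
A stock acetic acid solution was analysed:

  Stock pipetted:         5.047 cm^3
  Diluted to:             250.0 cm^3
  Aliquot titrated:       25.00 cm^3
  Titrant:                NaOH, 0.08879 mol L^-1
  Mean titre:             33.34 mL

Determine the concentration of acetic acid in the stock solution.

5.865 mol/L

CH3COOH + NaOH → CH3COONa + H2O
n(NaOH) = 0.03334 × 0.08879 = 2.960 × 10^-3 mol
n(CH3COOH) in the aliquot = 2.960 × 10^-3 mol (1:1 ratio)
[CH3COOH]_dilute = 2.960 × 10^-3 / 0.02500 = 0.1184 mol/L
Dilution factor = 250.0 / 5.047 = 49.53
[CH3COOH]_stock = 0.1184 × 49.53 = 5.865 mol/L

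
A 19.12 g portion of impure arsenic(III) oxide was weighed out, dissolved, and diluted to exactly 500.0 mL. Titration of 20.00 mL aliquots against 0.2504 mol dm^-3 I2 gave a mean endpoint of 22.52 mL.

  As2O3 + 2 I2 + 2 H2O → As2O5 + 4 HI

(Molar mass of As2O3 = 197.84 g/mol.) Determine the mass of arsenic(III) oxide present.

13.95 g

n(I2) per titration = 0.02252 × 0.2504 = 5.639 × 10^-3 mol
From the 1:2 ratio, n(As2O3) in each aliquot = 1/2 × 5.639 × 10^-3 = 2.820 × 10^-3 mol
n(As2O3) in the whole flask = 2.820 × 10^-3 × 500.0/20.00 = 0.07049 mol
mass of As2O3 = 0.07049 × 197.84 = 13.95 g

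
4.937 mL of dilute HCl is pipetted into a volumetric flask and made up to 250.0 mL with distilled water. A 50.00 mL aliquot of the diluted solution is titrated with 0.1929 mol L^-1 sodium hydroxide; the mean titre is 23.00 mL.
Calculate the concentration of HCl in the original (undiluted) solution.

4.493 mol/L

HCl + NaOH → NaCl + H2O
n(NaOH) = 0.02300 × 0.1929 = 4.437 × 10^-3 mol
n(HCl) in the aliquot = 4.437 × 10^-3 mol (1:1 ratio)
[HCl]_dilute = 4.437 × 10^-3 / 0.05000 = 0.08873 mol/L
Dilution factor = 250.0 / 4.937 = 50.64
[HCl]_stock = 0.08873 × 50.64 = 4.493 mol/L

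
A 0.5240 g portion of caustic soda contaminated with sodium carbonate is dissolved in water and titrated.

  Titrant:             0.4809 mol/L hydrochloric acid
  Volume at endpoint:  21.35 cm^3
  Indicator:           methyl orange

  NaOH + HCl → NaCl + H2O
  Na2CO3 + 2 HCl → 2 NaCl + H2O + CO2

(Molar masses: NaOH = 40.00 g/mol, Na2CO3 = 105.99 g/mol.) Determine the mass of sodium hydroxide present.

n(HCl) = 0.02135 × 0.4809 = 0.01027 mol
Let x = n(NaOH), y = n(Na2CO3).
Titrant: 1x + 2y = 0.01027;  mass: 40.00x + 105.99y = 0.5240
Solving, x = 1.548 × 10^-3 mol, y = 4.360 × 10^-3 mol
mass of NaOH = 1.548 × 10^-3 × 40.00 = 0.06190 g

0.06190 g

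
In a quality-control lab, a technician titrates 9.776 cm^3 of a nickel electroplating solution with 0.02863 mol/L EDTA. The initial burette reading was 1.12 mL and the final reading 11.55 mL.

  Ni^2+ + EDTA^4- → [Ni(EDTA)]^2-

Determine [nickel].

n(EDTA) = 0.01043 L × 0.02863 mol/L = 2.986 × 10^-4 mol
n(Ni2+) = 2.986 × 10^-4 mol (1:1 mole ratio)
[Ni2+] = 2.986 × 10^-4 mol / 0.009776 L = 0.03055 mol/L

0.03055 mol/L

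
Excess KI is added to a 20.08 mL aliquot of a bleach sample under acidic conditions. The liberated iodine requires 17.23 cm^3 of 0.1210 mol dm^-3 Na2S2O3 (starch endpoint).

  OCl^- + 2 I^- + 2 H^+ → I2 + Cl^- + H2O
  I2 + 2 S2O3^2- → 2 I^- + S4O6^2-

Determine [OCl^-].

n(S2O3^2-) = 0.01723 × 0.1210 = 2.085 × 10^-3 mol
n(I2) = n(S2O3^2-)/2 = 1.042 × 10^-3 mol
n(OCl^-) in the aliquot = 1.042 × 10^-3 mol (1:1 ratio)
[OCl^-] = 1.042 × 10^-3 / 0.02008 = 0.05191 mol/L

0.05191 mol/L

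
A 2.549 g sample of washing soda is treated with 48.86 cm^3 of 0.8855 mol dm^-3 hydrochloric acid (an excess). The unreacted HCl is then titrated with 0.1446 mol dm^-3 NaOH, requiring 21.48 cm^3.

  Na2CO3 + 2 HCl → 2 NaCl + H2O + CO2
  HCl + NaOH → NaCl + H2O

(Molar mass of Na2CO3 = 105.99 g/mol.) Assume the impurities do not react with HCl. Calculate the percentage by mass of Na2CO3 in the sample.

n(HCl) added = 0.04886 × 0.8855 = 0.04327 mol
n(NaOH) used in back-titration = 0.02148 × 0.1446 = 3.106 × 10^-3 mol
n(HCl) left over = 3.106 × 10^-3 mol (1:1 ratio)
n(HCl) consumed by analyte = 0.04327 − 3.106 × 10^-3 = 0.04016 mol
From the 1:2 ratio, n(Na2CO3) = 1/2 × 0.04016 = 0.02008 mol
mass of Na2CO3 = 0.02008 × 105.99 = 2.128 g
% Na2CO3 = 2.128 / 2.549 × 100 = 83.49 %

83.49 %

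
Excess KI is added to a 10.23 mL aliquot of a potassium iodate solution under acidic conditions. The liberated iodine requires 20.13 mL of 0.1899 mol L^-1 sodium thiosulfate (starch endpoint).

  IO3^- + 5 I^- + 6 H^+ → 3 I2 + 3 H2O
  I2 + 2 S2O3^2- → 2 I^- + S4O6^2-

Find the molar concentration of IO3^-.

n(S2O3^2-) = 0.02013 × 0.1899 = 3.823 × 10^-3 mol
n(I2) = n(S2O3^2-)/2 = 1.911 × 10^-3 mol
From the 1:3 ratio, n(IO3^-) in the aliquot = 1/3 × 1.911 × 10^-3 = 6.371 × 10^-4 mol
[IO3^-] = 6.371 × 10^-4 / 0.01023 = 0.06228 mol/L

0.06228 mol/L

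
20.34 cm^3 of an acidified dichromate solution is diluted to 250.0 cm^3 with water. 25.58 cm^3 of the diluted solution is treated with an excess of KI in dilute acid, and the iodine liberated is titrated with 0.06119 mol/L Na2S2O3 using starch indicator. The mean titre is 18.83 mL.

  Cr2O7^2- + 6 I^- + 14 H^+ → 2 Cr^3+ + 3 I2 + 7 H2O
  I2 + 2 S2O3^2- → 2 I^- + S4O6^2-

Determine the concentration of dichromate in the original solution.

0.09227 mol/L

n(S2O3^2-) = 0.01883 × 0.06119 = 1.152 × 10^-3 mol
n(I2) = n(S2O3^2-)/2 = 5.761 × 10^-4 mol
From the 1:3 ratio, n(Cr2O7^2-) in the aliquot = 1/3 × 5.761 × 10^-4 = 1.920 × 10^-4 mol
[Cr2O7^2-]_dilute = 1.920 × 10^-4 / 0.02558 = 0.007507 mol/L
[Cr2O7^2-]_original = 0.007507 × 250.0/20.34 = 0.09227 mol/L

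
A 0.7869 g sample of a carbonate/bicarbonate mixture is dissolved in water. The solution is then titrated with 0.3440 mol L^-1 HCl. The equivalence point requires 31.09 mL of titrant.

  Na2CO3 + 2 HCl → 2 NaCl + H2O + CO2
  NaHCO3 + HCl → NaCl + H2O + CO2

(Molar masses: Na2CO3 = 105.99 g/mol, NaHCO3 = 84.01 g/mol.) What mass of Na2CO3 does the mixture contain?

0.1907 g

n(HCl) = 0.03109 × 0.3440 = 0.01069 mol
Let x = n(Na2CO3), y = n(NaHCO3).
Titrant: 2x + 1y = 0.01069;  mass: 105.99x + 84.01y = 0.7869
Solving, x = 1.799 × 10^-3 mol, y = 7.097 × 10^-3 mol
mass of Na2CO3 = 1.799 × 10^-3 × 105.99 = 0.1907 g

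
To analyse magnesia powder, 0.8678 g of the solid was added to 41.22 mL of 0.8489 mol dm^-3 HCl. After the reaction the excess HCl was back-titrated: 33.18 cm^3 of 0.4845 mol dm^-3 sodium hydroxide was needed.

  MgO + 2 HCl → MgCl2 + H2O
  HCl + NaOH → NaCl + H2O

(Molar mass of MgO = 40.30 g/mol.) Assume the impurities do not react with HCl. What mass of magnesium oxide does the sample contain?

0.3812 g

n(HCl) added = 0.04122 × 0.8489 = 0.03499 mol
n(NaOH) used in back-titration = 0.03318 × 0.4845 = 0.01608 mol
n(HCl) left over = 0.01608 mol (1:1 ratio)
n(HCl) consumed by analyte = 0.03499 − 0.01608 = 0.01892 mol
From the 1:2 ratio, n(MgO) = 1/2 × 0.01892 = 9.458 × 10^-3 mol
mass of MgO = 9.458 × 10^-3 × 40.30 = 0.3812 g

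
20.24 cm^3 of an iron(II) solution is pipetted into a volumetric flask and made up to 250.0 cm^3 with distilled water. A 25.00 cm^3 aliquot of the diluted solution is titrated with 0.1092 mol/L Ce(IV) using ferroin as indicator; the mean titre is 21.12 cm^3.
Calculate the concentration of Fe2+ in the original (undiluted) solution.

Ce^4+ + Fe^2+ → Ce^3+ + Fe^3+
n(Ce4+) = 0.02112 × 0.1092 = 2.306 × 10^-3 mol
n(Fe2+) in the aliquot = 2.306 × 10^-3 mol (1:1 ratio)
[Fe2+]_dilute = 2.306 × 10^-3 / 0.02500 = 0.09225 mol/L
Dilution factor = 250.0 / 20.24 = 12.35
[Fe2+]_stock = 0.09225 × 12.35 = 1.139 mol/L

1.139 mol/L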